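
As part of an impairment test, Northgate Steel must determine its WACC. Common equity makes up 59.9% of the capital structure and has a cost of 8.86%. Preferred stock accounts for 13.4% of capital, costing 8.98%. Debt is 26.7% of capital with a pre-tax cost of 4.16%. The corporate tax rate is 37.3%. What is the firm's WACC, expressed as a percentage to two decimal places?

7.21%

After-tax cost of debt = 4.16% × (1 − 37.3%) = 2.6083%.
WACC = 0.599 × 8.8600% + 0.134 × 8.9800% + 0.267 × 2.6083% = 7.2069%.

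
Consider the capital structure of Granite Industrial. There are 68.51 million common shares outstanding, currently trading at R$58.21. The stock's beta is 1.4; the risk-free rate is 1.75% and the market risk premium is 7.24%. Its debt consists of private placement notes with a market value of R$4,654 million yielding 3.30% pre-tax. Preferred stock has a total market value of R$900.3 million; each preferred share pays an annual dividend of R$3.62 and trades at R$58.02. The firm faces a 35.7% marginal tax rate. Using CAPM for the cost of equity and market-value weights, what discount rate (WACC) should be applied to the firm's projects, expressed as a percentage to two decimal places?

Cost of equity via CAPM: Re = 1.75% + 1.4 × 7.24% = 11.8860%.
Cost of preferred: Rp = 3.62 / 58.02 = 6.2392%.
Market value of equity E = 58.21 × 68.51m = 3987.9671m.
Total capital V = 3987.9671 + 900.3 + 4654 = 9542.2671.
Equity: weight = 3987.9671/9542.2671 = 0.4179; cost = 11.886%.
Preferred: weight = 900.3/9542.2671 = 0.0943; cost = 6.2392%.
Private placement notes: weight = 4654/9542.2671 = 0.4877; after-tax cost = 3.3% × (1 − 35.7%) = 2.1219%.
WACC = 0.4179 × 11.8860% + 0.0943 × 6.2392% + 0.4877 × 2.1219% = 6.5910%.

6.59%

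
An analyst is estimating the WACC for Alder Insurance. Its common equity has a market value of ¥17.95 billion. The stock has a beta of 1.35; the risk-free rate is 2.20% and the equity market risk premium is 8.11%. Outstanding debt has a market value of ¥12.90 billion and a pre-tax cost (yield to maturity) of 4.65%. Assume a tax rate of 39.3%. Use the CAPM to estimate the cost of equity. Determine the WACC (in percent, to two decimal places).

8.83%

Cost of equity via CAPM: Re = 2.2% + 1.35 × 8.11% = 13.1485%.
Total capital V = 17.95 + 12.9 = 30.85.
Equity: weight = 17.95/30.85 = 0.5818; cost = 13.1485%.
Debt: weight = 12.9/30.85 = 0.4182; after-tax cost = 4.65% × (1 − 39.3%) = 2.8226%.
WACC = 0.5818 × 13.1485% + 0.4182 × 2.8226% = 8.8307%.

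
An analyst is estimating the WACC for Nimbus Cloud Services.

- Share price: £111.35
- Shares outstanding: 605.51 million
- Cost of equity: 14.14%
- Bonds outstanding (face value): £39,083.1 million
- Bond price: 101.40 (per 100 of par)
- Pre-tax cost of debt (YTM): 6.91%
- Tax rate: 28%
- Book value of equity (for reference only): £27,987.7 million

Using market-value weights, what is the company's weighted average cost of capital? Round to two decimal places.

Market value of equity E = 111.35 × 605.51m = 67423.5385m. Market value of debt D = 39083.1m × 101.4/100 = 39630.2634m.
Total capital V = 67423.5385 + 39630.2634 = 107053.8019.
Equity: weight = 67423.5385/107053.8019 = 0.6298; cost = 14.14%.
Bonds outstanding: weight = 39630.2634/107053.8019 = 0.3702; after-tax cost = 6.91% × (1 − 28%) = 4.9752%.
WACC = 0.6298 × 14.1400% + 0.3702 × 4.9752% = 10.7473%.

10.75%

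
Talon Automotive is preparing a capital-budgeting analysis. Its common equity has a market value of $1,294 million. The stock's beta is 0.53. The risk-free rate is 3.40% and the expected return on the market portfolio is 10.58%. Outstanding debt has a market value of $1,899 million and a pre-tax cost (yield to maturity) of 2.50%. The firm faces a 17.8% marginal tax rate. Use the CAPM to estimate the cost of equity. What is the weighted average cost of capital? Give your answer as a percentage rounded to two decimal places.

4.14%

Market risk premium = 10.58% − 3.4% = 7.18%.
Cost of equity via CAPM: Re = 3.4% + 0.53 × 7.18% = 7.2054%.
Total capital V = 1294 + 1899 = 3193.
Equity: weight = 1294/3193 = 0.4053; cost = 7.2054%.
Debt: weight = 1899/3193 = 0.5947; after-tax cost = 2.5% × (1 − 17.8%) = 2.0550%.
WACC = 0.4053 × 7.2054% + 0.5947 × 2.0550% = 4.1423%.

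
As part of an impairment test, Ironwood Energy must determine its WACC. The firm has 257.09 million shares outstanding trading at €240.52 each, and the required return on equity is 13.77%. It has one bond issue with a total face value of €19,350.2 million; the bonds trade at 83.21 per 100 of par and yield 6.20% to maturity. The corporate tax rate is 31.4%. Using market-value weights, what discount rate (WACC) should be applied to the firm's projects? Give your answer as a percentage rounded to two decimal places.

11.80%

Market value of equity E = 240.52 × 257.09m = 61835.2868m. Market value of debt D = 19350.2m × 83.21/100 = 16101.30142m.
Total capital V = 61835.2868 + 16101.30142 = 77936.58822.
Equity: weight = 61835.2868/77936.58822 = 0.7934; cost = 13.77%.
Bonds outstanding: weight = 16101.30142/77936.58822 = 0.2066; after-tax cost = 6.2% × (1 − 31.4%) = 4.2532%.
WACC = 0.7934 × 13.7700% + 0.2066 × 4.2532% = 11.8039%.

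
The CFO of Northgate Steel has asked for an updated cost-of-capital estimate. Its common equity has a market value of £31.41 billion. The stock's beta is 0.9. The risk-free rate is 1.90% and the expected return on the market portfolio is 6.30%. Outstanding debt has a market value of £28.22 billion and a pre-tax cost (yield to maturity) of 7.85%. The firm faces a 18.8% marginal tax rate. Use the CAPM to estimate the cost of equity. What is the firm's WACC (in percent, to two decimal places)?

Market risk premium = 6.3% − 1.9% = 4.4%.
Cost of equity via CAPM: Re = 1.9% + 0.9 × 4.4% = 5.8600%.
Total capital V = 31.41 + 28.22 = 59.63.
Equity: weight = 31.41/59.63 = 0.5267; cost = 5.86%.
Debt: weight = 28.22/59.63 = 0.4733; after-tax cost = 7.85% × (1 − 18.8%) = 6.3742%.
WACC = 0.5267 × 5.8600% + 0.4733 × 6.3742% = 6.1033%.

6.10%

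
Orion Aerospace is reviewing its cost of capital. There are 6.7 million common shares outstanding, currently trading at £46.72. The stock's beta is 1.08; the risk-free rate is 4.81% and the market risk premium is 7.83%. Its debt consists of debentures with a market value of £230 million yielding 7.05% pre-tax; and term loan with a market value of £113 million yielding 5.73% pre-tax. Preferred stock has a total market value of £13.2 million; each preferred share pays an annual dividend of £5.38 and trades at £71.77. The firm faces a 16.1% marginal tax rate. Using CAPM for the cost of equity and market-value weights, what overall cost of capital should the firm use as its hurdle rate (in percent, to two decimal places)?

Cost of equity via CAPM: Re = 4.81% + 1.08 × 7.83% = 13.2664%.
Cost of preferred: Rp = 5.38 / 71.77 = 7.4962%.
Market value of equity E = 46.72 × 6.7m = 313.024m.
Total capital V = 313.024 + 13.2 + 230 + 113 = 669.224.
Equity: weight = 313.024/669.224 = 0.4677; cost = 13.2664%.
Preferred: weight = 13.2/669.224 = 0.0197; cost = 7.4962%.
Debentures: weight = 230/669.224 = 0.3437; after-tax cost = 7.05% × (1 − 16.1%) = 5.9149%.
Term loan: weight = 113/669.224 = 0.1689; after-tax cost = 5.73% × (1 − 16.1%) = 4.8075%.
WACC = 0.4677 × 13.2664% + 0.0197 × 7.4962% + 0.3437 × 5.9149% + 0.1689 × 4.8075% = 9.1977%.

9.20%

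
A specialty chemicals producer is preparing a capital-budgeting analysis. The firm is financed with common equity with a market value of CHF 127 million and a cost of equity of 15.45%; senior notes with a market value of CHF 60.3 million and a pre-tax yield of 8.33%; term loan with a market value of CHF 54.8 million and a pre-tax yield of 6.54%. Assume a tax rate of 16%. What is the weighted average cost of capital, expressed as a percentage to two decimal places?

Total capital V = 127 + 60.3 + 54.8 = 242.1.
Equity: weight = 127/242.1 = 0.5246; cost = 15.45%.
Senior notes: weight = 60.3/242.1 = 0.2491; after-tax cost = 8.33% × (1 − 16%) = 6.9972%.
Term loan: weight = 54.8/242.1 = 0.2264; after-tax cost = 6.54% × (1 − 16%) = 5.4936%.
WACC = 0.5246 × 15.4500% + 0.2491 × 6.9972% + 0.2264 × 5.4936% = 11.0910%.

11.09%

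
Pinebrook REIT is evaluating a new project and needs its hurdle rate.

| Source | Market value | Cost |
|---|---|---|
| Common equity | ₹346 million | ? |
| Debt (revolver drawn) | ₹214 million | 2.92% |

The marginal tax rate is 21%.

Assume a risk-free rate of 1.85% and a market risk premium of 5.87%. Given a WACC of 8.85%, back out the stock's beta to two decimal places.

1.88

Total capital V = 346 + 214 = 560.
Equity weight = 346/560 = 0.6179.
Revolver drawn weight = 214/560 = 0.3821.
Debt contribution = 0.3821 × 2.92% × (1 − 21%) = 0.8815%.
Required equity contribution = 8.85% − 0.8815% = 7.9685%  ⇒  Re = 12.8970%.
CAPM: 12.8970% = 1.85% + β × 5.87%  ⇒  β = 1.8819.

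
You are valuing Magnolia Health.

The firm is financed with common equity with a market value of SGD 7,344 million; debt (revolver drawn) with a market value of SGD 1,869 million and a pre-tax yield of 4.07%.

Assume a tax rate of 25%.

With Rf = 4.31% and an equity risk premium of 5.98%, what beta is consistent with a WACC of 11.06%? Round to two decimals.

1.47

Total capital V = 7344 + 1869 = 9213.
Equity weight = 7344/9213 = 0.7971.
Revolver drawn weight = 1869/9213 = 0.2029.
Debt contribution = 0.2029 × 4.07% × (1 − 25%) = 0.6192%.
Required equity contribution = 11.06% − 0.6192% = 10.4408%  ⇒  Re = 13.0979%.
CAPM: 13.0979% = 4.31% + β × 5.98%  ⇒  β = 1.4695.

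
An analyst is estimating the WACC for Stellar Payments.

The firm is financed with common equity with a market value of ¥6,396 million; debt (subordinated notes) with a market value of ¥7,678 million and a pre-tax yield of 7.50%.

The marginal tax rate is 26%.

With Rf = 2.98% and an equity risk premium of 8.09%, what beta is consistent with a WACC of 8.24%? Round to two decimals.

Total capital V = 6396 + 7678 = 14074.
Equity weight = 6396/14074 = 0.4545.
Subordinated notes weight = 7678/14074 = 0.5455.
Debt contribution = 0.5455 × 7.5% × (1 − 26%) = 3.0278%.
Required equity contribution = 8.24% − 3.0278% = 5.2122%  ⇒  Re = 11.4692%.
CAPM: 11.4692% = 2.98% + β × 8.09%  ⇒  β = 1.0493.

1.05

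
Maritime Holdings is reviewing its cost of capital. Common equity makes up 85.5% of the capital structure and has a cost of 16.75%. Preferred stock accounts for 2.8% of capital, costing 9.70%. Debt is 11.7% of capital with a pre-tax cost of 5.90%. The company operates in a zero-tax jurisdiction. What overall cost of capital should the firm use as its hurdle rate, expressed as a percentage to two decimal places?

15.28%

After-tax cost of debt = 5.9% × (1 − 0%) = 5.9000%.
WACC = 0.855 × 16.7500% + 0.028 × 9.7000% + 0.117 × 5.9000% = 15.2831%.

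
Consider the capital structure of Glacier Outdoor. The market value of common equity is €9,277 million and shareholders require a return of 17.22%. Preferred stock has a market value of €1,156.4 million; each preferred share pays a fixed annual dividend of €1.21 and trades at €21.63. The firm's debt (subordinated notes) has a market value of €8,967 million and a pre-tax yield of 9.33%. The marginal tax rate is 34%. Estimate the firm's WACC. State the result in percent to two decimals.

11.41%

Cost of preferred: Rp = 1.21 / 21.63 = 5.5941%.
Total capital V = 9277 + 1156.4 + 8967 = 19400.4.
Equity: weight = 9277/19400.4 = 0.4782; cost = 17.22%.
Preferred: weight = 1156.4/19400.4 = 0.0596; cost = 5.5941%.
Subordinated notes: weight = 8967/19400.4 = 0.4622; after-tax cost = 9.33% × (1 − 34%) = 6.1578%.
WACC = 0.4782 × 17.2200% + 0.0596 × 5.5941% + 0.4622 × 6.1578% = 11.4140%.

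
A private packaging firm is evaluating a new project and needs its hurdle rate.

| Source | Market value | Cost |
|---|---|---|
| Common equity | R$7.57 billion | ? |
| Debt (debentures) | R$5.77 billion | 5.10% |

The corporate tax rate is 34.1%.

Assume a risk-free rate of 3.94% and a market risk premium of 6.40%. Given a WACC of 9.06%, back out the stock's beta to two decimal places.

Total capital V = 7.57 + 5.77 = 13.34.
Equity weight = 7.57/13.34 = 0.5675.
Debentures weight = 5.77/13.34 = 0.4325.
Debt contribution = 0.4325 × 5.1% × (1 − 34.1%) = 1.4537%.
Required equity contribution = 9.06% − 1.4537% = 7.6063%  ⇒  Re = 13.4040%.
CAPM: 13.4040% = 3.94% + β × 6.4%  ⇒  β = 1.4787.

1.48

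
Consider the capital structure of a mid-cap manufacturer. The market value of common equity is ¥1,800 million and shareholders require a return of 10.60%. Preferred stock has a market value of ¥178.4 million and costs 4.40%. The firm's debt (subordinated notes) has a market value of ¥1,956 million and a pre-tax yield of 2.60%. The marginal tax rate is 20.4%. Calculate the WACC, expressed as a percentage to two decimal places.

Total capital V = 1800 + 178.4 + 1956 = 3934.4.
Equity: weight = 1800/3934.4 = 0.4575; cost = 10.6%.
Preferred: weight = 178.4/3934.4 = 0.0453; cost = 4.4%.
Subordinated notes: weight = 1956/3934.4 = 0.4972; after-tax cost = 2.6% × (1 − 20.4%) = 2.0696%.
WACC = 0.4575 × 10.6000% + 0.0453 × 4.4000% + 0.4972 × 2.0696% = 6.0780%.

6.08%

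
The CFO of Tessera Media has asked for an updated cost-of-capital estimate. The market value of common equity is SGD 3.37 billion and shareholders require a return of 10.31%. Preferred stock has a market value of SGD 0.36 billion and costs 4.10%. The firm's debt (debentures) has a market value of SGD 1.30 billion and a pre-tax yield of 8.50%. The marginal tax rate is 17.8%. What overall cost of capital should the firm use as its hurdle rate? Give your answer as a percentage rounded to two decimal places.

9.01%

Total capital V = 3.37 + 0.36 + 1.3 = 5.03.
Equity: weight = 3.37/5.03 = 0.6700; cost = 10.31%.
Preferred: weight = 0.36/5.03 = 0.0716; cost = 4.1%.
Debentures: weight = 1.3/5.03 = 0.2584; after-tax cost = 8.5% × (1 − 17.8%) = 6.9870%.
WACC = 0.6700 × 10.3100% + 0.0716 × 4.1000% + 0.2584 × 6.9870% = 9.0067%.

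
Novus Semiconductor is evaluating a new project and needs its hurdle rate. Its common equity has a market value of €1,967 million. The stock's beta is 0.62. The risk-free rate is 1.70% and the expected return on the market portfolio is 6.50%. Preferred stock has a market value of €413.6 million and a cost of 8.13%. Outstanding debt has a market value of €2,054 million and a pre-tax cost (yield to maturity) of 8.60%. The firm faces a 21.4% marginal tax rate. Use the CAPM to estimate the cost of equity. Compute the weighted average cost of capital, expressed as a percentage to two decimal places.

Market risk premium = 6.5% − 1.7% = 4.8%.
Cost of equity via CAPM: Re = 1.7% + 0.62 × 4.8% = 4.6760%.
Total capital V = 1967 + 413.6 + 2054 = 4434.6.
Equity: weight = 1967/4434.6 = 0.4436; cost = 4.676%.
Preferred: weight = 413.6/4434.6 = 0.0933; cost = 8.13%.
Debt: weight = 2054/4434.6 = 0.4632; after-tax cost = 8.6% × (1 − 21.4%) = 6.7596%.
WACC = 0.4436 × 4.6760% + 0.0933 × 8.1300% + 0.4632 × 6.7596% = 5.9632%.

5.96%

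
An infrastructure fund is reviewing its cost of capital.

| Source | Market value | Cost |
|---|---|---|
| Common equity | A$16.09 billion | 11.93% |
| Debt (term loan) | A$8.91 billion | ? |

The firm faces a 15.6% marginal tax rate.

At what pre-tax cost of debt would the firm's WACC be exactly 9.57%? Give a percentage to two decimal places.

6.29%

Total capital V = 16.09 + 8.91 = 25.
Equity weight = 16.09/25 = 0.6436.
Term loan weight = 8.91/25 = 0.3564.
Equity contribution = 0.6436 × 11.93% = 7.6781%.
Remaining for debt = 9.57% − 7.6781% = 1.8919%.
Rd × (1 − 15.6%) × 0.3564 = 1.8919%  ⇒  Rd = 6.2894%.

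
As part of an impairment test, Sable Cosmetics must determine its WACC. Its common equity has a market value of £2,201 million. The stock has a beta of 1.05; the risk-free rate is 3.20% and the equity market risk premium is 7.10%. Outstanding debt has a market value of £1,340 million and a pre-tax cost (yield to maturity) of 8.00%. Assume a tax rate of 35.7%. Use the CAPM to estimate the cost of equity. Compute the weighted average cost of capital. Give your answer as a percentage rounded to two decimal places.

8.57%

Cost of equity via CAPM: Re = 3.2% + 1.05 × 7.1% = 10.6550%.
Total capital V = 2201 + 1340 = 3541.
Equity: weight = 2201/3541 = 0.6216; cost = 10.655%.
Debt: weight = 1340/3541 = 0.3784; after-tax cost = 8% × (1 − 35.7%) = 5.1440%.
WACC = 0.6216 × 10.6550% + 0.3784 × 5.1440% = 8.5695%.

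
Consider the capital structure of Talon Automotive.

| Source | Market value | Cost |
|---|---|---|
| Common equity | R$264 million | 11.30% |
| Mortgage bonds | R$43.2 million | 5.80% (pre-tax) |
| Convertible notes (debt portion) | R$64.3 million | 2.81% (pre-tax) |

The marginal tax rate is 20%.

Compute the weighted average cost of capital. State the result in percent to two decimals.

Total capital V = 264 + 43.2 + 64.3 = 371.5.
Equity: weight = 264/371.5 = 0.7106; cost = 11.3%.
Mortgage bonds: weight = 43.2/371.5 = 0.1163; after-tax cost = 5.8% × (1 − 20%) = 4.6400%.
Convertible notes (debt portion): weight = 64.3/371.5 = 0.1731; after-tax cost = 2.81% × (1 − 20%) = 2.2480%.
WACC = 0.7106 × 11.3000% + 0.1163 × 4.6400% + 0.1731 × 2.2480% = 8.9588%.

8.96%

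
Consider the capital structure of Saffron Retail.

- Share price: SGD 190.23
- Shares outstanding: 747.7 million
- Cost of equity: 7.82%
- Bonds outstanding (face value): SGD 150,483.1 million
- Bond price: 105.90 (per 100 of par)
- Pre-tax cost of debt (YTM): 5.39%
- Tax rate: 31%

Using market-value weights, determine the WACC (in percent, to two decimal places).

Market value of equity E = 190.23 × 747.7m = 142234.971m. Market value of debt D = 150483.1m × 105.9/100 = 159361.6029m.
Total capital V = 142234.971 + 159361.6029 = 301596.5739.
Equity: weight = 142234.971/301596.5739 = 0.4716; cost = 7.82%.
Bonds outstanding: weight = 159361.6029/301596.5739 = 0.5284; after-tax cost = 5.39% × (1 − 31%) = 3.7191%.
WACC = 0.4716 × 7.8200% + 0.5284 × 3.7191% = 5.6531%.

5.65%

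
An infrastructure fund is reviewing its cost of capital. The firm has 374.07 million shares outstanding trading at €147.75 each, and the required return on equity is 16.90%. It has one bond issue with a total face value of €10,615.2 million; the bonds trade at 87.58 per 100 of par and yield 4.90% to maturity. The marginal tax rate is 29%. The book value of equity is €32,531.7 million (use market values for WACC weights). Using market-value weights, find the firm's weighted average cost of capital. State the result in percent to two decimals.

Market value of equity E = 147.75 × 374.07m = 55268.8425m. Market value of debt D = 10615.2m × 87.58/100 = 9296.79216m.
Total capital V = 55268.8425 + 9296.79216 = 64565.63466.
Equity: weight = 55268.8425/64565.63466 = 0.8560; cost = 16.9%.
Bonds outstanding: weight = 9296.79216/64565.63466 = 0.1440; after-tax cost = 4.9% × (1 − 29%) = 3.4790%.
WACC = 0.8560 × 16.9000% + 0.1440 × 3.4790% = 14.9675%.

14.97%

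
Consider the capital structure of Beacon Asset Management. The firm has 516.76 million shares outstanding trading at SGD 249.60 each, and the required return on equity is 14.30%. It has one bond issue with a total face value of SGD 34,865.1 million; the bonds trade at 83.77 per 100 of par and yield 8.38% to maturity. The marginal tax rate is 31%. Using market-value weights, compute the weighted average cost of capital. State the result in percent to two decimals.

12.73%

Market value of equity E = 249.6 × 516.76m = 128983.296m. Market value of debt D = 34865.1m × 83.77/100 = 29206.49427m.
Total capital V = 128983.296 + 29206.49427 = 158189.79027.
Equity: weight = 128983.296/158189.79027 = 0.8154; cost = 14.3%.
Bonds outstanding: weight = 29206.49427/158189.79027 = 0.1846; after-tax cost = 8.38% × (1 − 31%) = 5.7822%.
WACC = 0.8154 × 14.3000% + 0.1846 × 5.7822% = 12.7274%.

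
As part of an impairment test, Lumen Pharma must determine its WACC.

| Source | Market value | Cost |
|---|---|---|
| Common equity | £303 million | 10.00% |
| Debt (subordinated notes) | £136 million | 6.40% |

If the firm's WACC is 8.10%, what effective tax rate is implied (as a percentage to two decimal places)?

39.58%

Total capital V = 303 + 136 = 439.
Equity weight = 303/439 = 0.6902.
Subordinated notes weight = 136/439 = 0.3098.
Equity contribution = 0.6902 × 10% = 6.9021%.
Debt contribution must be 8.1% − 6.9021% = 1.1979%.
0.3098 × 6.4% × (1 − T) = 1.1979%  ⇒  (1 − T) = 0.6042.
T = 39.5795%.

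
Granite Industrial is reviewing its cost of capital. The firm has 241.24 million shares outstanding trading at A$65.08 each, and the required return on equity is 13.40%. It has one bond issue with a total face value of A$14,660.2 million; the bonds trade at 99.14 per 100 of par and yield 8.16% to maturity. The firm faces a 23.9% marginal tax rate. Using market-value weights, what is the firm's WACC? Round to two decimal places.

Market value of equity E = 65.08 × 241.24m = 15699.8992m. Market value of debt D = 14660.2m × 99.14/100 = 14534.12228m.
Total capital V = 15699.8992 + 14534.12228 = 30234.02148.
Equity: weight = 15699.8992/30234.02148 = 0.5193; cost = 13.4%.
Bonds outstanding: weight = 14534.12228/30234.02148 = 0.4807; after-tax cost = 8.16% × (1 − 23.9%) = 6.2098%.
WACC = 0.5193 × 13.4000% + 0.4807 × 6.2098% = 9.9435%.

9.94%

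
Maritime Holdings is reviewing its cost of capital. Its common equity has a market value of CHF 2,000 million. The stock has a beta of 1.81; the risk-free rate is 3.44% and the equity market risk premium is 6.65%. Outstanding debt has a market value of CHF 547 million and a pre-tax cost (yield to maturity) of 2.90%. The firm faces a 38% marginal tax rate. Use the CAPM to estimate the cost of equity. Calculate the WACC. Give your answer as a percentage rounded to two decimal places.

Cost of equity via CAPM: Re = 3.44% + 1.81 × 6.65% = 15.4765%.
Total capital V = 2000 + 547 = 2547.
Equity: weight = 2000/2547 = 0.7852; cost = 15.4765%.
Debt: weight = 547/2547 = 0.2148; after-tax cost = 2.9% × (1 − 38%) = 1.7980%.
WACC = 0.7852 × 15.4765% + 0.2148 × 1.7980% = 12.5389%.

12.54%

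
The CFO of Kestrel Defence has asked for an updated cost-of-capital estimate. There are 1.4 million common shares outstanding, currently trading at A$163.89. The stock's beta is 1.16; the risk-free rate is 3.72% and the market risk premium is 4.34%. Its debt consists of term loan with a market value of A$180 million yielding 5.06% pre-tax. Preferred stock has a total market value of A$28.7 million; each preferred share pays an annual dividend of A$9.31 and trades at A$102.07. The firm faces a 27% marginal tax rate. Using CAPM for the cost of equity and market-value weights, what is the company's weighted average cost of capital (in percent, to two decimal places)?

Cost of equity via CAPM: Re = 3.72% + 1.16 × 4.34% = 8.7544%.
Cost of preferred: Rp = 9.31 / 102.07 = 9.1212%.
Market value of equity E = 163.89 × 1.4m = 229.446m.
Total capital V = 229.446 + 28.7 + 180 = 438.146.
Equity: weight = 229.446/438.146 = 0.5237; cost = 8.7544%.
Preferred: weight = 28.7/438.146 = 0.0655; cost = 9.1212%.
Term loan: weight = 180/438.146 = 0.4108; after-tax cost = 5.06% × (1 − 27%) = 3.6938%.
WACC = 0.5237 × 8.7544% + 0.0655 × 9.1212% + 0.4108 × 3.6938% = 6.6994%.

6.70%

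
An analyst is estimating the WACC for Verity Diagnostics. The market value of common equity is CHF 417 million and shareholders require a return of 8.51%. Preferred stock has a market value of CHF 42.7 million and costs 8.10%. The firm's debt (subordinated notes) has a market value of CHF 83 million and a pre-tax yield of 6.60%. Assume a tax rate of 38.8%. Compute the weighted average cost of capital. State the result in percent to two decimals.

7.79%

Total capital V = 417 + 42.7 + 83 = 542.7.
Equity: weight = 417/542.7 = 0.7684; cost = 8.51%.
Preferred: weight = 42.7/542.7 = 0.0787; cost = 8.1%.
Subordinated notes: weight = 83/542.7 = 0.1529; after-tax cost = 6.6% × (1 − 38.8%) = 4.0392%.
WACC = 0.7684 × 8.5100% + 0.0787 × 8.1000% + 0.1529 × 4.0392% = 7.7940%.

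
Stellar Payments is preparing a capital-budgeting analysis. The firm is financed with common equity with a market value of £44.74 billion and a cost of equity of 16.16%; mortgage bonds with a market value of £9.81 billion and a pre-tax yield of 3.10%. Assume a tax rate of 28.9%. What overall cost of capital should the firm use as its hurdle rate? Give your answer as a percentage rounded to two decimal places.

Total capital V = 44.74 + 9.81 = 54.55.
Equity: weight = 44.74/54.55 = 0.8202; cost = 16.16%.
Mortgage bonds: weight = 9.81/54.55 = 0.1798; after-tax cost = 3.1% × (1 − 28.9%) = 2.2041%.
WACC = 0.8202 × 16.1600% + 0.1798 × 2.2041% = 13.6502%.

13.65%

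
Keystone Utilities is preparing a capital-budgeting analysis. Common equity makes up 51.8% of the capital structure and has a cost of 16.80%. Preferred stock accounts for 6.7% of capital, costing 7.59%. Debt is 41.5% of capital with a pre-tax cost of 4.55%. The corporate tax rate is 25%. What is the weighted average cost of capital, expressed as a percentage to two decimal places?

10.63%

After-tax cost of debt = 4.55% × (1 − 25%) = 3.4125%.
WACC = 0.518 × 16.8000% + 0.067 × 7.5900% + 0.415 × 3.4125% = 10.6271%.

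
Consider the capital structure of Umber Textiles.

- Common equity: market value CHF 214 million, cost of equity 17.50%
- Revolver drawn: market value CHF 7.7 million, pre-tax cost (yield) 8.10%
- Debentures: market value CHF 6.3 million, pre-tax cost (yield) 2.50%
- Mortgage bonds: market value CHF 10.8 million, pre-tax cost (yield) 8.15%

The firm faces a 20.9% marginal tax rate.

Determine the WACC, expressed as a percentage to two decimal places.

16.23%

Total capital V = 214 + 7.7 + 6.3 + 10.8 = 238.8.
Equity: weight = 214/238.8 = 0.8961; cost = 17.5%.
Revolver drawn: weight = 7.7/238.8 = 0.0322; after-tax cost = 8.1% × (1 − 20.9%) = 6.4071%.
Debentures: weight = 6.3/238.8 = 0.0264; after-tax cost = 2.5% × (1 − 20.9%) = 1.9775%.
Mortgage bonds: weight = 10.8/238.8 = 0.0452; after-tax cost = 8.15% × (1 − 20.9%) = 6.4467%.
WACC = 0.8961 × 17.5000% + 0.0322 × 6.4071% + 0.0264 × 1.9775% + 0.0452 × 6.4467% = 16.2329%.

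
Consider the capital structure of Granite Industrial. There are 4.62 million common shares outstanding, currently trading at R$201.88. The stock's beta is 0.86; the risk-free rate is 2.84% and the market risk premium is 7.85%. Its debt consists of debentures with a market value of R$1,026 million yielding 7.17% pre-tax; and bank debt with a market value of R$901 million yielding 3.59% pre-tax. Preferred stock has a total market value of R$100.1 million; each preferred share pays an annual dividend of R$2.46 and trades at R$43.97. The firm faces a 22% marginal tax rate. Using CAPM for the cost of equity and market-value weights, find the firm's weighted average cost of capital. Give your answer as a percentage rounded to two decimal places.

Cost of equity via CAPM: Re = 2.84% + 0.86 × 7.85% = 9.5910%.
Cost of preferred: Rp = 2.46 / 43.97 = 5.5947%.
Market value of equity E = 201.88 × 4.62m = 932.6856m.
Total capital V = 932.6856 + 100.1 + 1026 + 901 = 2959.7856.
Equity: weight = 932.6856/2959.7856 = 0.3151; cost = 9.591%.
Preferred: weight = 100.1/2959.7856 = 0.0338; cost = 5.5947%.
Debentures: weight = 1026/2959.7856 = 0.3466; after-tax cost = 7.17% × (1 − 22%) = 5.5926%.
Bank debt: weight = 901/2959.7856 = 0.3044; after-tax cost = 3.59% × (1 − 22%) = 2.8002%.
WACC = 0.3151 × 9.5910% + 0.0338 × 5.5947% + 0.3466 × 5.5926% + 0.3044 × 2.8002% = 6.0026%.

6.00%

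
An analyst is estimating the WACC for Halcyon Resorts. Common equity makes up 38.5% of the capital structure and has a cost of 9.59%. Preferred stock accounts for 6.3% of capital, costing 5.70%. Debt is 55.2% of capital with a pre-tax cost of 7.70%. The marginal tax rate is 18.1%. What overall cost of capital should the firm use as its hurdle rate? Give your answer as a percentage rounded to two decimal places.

After-tax cost of debt = 7.7% × (1 − 18.1%) = 6.3063%.
WACC = 0.385 × 9.5900% + 0.063 × 5.7000% + 0.552 × 6.3063% = 7.5323%.

7.53%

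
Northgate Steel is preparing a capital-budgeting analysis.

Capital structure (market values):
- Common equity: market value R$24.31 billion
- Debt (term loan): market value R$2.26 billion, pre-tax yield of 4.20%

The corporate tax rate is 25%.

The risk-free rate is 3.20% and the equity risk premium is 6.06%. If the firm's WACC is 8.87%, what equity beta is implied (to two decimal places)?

Total capital V = 24.31 + 2.26 = 26.57.
Equity weight = 24.31/26.57 = 0.9149.
Term loan weight = 2.26/26.57 = 0.0851.
Debt contribution = 0.0851 × 4.2% × (1 − 25%) = 0.2679%.
Required equity contribution = 8.87% − 0.2679% = 8.6021%  ⇒  Re = 9.4018%.
CAPM: 9.4018% = 3.2% + β × 6.06%  ⇒  β = 1.0234.

1.02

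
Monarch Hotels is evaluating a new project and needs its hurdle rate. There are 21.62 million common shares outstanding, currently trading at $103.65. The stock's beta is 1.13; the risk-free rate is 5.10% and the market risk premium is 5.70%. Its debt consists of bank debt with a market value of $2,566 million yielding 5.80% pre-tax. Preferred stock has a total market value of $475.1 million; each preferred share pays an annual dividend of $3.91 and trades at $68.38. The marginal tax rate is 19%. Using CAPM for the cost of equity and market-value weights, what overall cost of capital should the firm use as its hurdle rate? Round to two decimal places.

7.69%

Cost of equity via CAPM: Re = 5.1% + 1.13 × 5.7% = 11.5410%.
Cost of preferred: Rp = 3.91 / 68.38 = 5.7180%.
Market value of equity E = 103.65 × 21.62m = 2240.913m.
Total capital V = 2240.913 + 475.1 + 2566 = 5282.013.
Equity: weight = 2240.913/5282.013 = 0.4243; cost = 11.541%.
Preferred: weight = 475.1/5282.013 = 0.0899; cost = 5.718%.
Bank debt: weight = 2566/5282.013 = 0.4858; after-tax cost = 5.8% × (1 − 19%) = 4.6980%.
WACC = 0.4243 × 11.5410% + 0.0899 × 5.7180% + 0.4858 × 4.6980% = 7.6929%.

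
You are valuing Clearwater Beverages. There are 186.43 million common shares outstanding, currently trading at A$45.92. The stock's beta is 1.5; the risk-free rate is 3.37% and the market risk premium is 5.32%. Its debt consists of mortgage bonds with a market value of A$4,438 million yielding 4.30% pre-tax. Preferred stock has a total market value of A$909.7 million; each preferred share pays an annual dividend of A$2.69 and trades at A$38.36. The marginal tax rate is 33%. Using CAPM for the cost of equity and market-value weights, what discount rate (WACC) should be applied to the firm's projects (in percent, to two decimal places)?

Cost of equity via CAPM: Re = 3.37% + 1.5 × 5.32% = 11.3500%.
Cost of preferred: Rp = 2.69 / 38.36 = 7.0125%.
Market value of equity E = 45.92 × 186.43m = 8560.8656m.
Total capital V = 8560.8656 + 909.7 + 4438 = 13908.5656.
Equity: weight = 8560.8656/13908.5656 = 0.6155; cost = 11.35%.
Preferred: weight = 909.7/13908.5656 = 0.0654; cost = 7.0125%.
Mortgage bonds: weight = 4438/13908.5656 = 0.3191; after-tax cost = 4.3% × (1 − 33%) = 2.8810%.
WACC = 0.6155 × 11.3500% + 0.0654 × 7.0125% + 0.3191 × 2.8810% = 8.3640%.

8.36%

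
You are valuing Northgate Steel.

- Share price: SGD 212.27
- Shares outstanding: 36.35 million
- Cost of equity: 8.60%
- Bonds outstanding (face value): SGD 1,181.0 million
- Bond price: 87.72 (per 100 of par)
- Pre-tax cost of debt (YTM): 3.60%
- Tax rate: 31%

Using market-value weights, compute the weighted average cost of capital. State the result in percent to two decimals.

7.88%

Market value of equity E = 212.27 × 36.35m = 7716.0145m. Market value of debt D = 1181m × 87.72/100 = 1035.9732m.
Total capital V = 7716.0145 + 1035.9732 = 8751.9877.
Equity: weight = 7716.0145/8751.9877 = 0.8816; cost = 8.6%.
Bonds outstanding: weight = 1035.9732/8751.9877 = 0.1184; after-tax cost = 3.6% × (1 − 31%) = 2.4840%.
WACC = 0.8816 × 8.6000% + 0.1184 × 2.4840% = 7.8760%.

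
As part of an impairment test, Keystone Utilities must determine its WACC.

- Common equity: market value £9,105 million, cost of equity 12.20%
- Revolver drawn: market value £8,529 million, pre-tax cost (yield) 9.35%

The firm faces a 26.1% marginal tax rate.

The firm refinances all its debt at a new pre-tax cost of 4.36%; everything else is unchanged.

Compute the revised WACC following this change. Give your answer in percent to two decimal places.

After the change:
Total capital V = 9105 + 8529 = 17634.
Equity: weight = 9105/17634 = 0.5163; cost = 12.2%.
Revolver drawn: weight = 8529/17634 = 0.4837; after-tax cost = 4.36% × (1 − 26.1%) = 3.2220%.
WACC = 0.5163 × 12.2000% + 0.4837 × 3.2220% = 7.8576%.

7.86%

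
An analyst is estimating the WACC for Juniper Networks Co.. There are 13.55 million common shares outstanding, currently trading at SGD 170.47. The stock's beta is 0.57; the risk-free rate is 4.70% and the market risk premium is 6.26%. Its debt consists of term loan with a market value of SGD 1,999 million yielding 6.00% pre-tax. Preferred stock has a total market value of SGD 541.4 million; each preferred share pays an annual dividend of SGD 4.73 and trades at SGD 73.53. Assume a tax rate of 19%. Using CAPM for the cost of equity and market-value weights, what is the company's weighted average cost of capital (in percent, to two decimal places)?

Cost of equity via CAPM: Re = 4.7% + 0.57 × 6.26% = 8.2682%.
Cost of preferred: Rp = 4.73 / 73.53 = 6.4327%.
Market value of equity E = 170.47 × 13.55m = 2309.8685m.
Total capital V = 2309.8685 + 541.4 + 1999 = 4850.2685.
Equity: weight = 2309.8685/4850.2685 = 0.4762; cost = 8.2682%.
Preferred: weight = 541.4/4850.2685 = 0.1116; cost = 6.4327%.
Term loan: weight = 1999/4850.2685 = 0.4121; after-tax cost = 6% × (1 − 19%) = 4.8600%.
WACC = 0.4762 × 8.2682% + 0.1116 × 6.4327% + 0.4121 × 4.8600% = 6.6587%.

6.66%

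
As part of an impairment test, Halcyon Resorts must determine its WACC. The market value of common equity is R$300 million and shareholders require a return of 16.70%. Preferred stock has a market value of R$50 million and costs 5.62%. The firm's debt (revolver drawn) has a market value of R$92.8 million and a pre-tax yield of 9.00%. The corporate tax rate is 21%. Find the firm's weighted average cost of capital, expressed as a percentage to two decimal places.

13.44%

Total capital V = 300 + 50 + 92.8 = 442.8.
Equity: weight = 300/442.8 = 0.6775; cost = 16.7%.
Preferred: weight = 50/442.8 = 0.1129; cost = 5.62%.
Revolver drawn: weight = 92.8/442.8 = 0.2096; after-tax cost = 9% × (1 − 21%) = 7.1100%.
WACC = 0.6775 × 16.7000% + 0.1129 × 5.6200% + 0.2096 × 7.1100% = 13.4390%.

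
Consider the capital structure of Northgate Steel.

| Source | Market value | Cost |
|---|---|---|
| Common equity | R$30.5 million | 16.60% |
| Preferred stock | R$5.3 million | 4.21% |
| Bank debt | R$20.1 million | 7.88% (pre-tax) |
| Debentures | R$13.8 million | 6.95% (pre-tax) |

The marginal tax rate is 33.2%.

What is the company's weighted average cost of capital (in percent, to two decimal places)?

Total capital V = 30.5 + 5.3 + 20.1 + 13.8 = 69.7.
Equity: weight = 30.5/69.7 = 0.4376; cost = 16.6%.
Preferred: weight = 5.3/69.7 = 0.0760; cost = 4.21%.
Bank debt: weight = 20.1/69.7 = 0.2884; after-tax cost = 7.88% × (1 − 33.2%) = 5.2638%.
Debentures: weight = 13.8/69.7 = 0.1980; after-tax cost = 6.95% × (1 − 33.2%) = 4.6426%.
WACC = 0.4376 × 16.6000% + 0.0760 × 4.2100% + 0.2884 × 5.2638% + 0.1980 × 4.6426% = 10.0213%.

10.02%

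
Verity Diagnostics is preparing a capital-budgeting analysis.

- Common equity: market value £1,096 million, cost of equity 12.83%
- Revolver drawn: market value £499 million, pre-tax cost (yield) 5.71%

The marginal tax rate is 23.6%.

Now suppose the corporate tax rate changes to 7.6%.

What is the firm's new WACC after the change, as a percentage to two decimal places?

10.47%

After the change:
Total capital V = 1096 + 499 = 1595.
Equity: weight = 1096/1595 = 0.6871; cost = 12.83%.
Revolver drawn: weight = 499/1595 = 0.3129; after-tax cost = 5.71% × (1 − 7.6%) = 5.2760%.
WACC = 0.6871 × 12.8300% + 0.3129 × 5.2760% = 10.4667%.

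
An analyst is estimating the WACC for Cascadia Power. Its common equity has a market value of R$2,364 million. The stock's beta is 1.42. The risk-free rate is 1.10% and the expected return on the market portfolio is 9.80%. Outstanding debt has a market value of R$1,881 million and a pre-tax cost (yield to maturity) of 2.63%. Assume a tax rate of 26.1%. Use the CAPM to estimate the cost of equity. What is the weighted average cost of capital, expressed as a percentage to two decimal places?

8.35%

Market risk premium = 9.8% − 1.1% = 8.7%.
Cost of equity via CAPM: Re = 1.1% + 1.42 × 8.7% = 13.4540%.
Total capital V = 2364 + 1881 = 4245.
Equity: weight = 2364/4245 = 0.5569; cost = 13.454%.
Debt: weight = 1881/4245 = 0.4431; after-tax cost = 2.63% × (1 − 26.1%) = 1.9436%.
WACC = 0.5569 × 13.4540% + 0.4431 × 1.9436% = 8.3536%.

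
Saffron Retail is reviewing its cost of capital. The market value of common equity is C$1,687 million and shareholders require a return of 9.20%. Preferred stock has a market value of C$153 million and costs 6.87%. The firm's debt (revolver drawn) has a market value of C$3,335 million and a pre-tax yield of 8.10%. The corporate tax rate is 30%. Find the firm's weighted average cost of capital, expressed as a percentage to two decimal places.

Total capital V = 1687 + 153 + 3335 = 5175.
Equity: weight = 1687/5175 = 0.3260; cost = 9.2%.
Preferred: weight = 153/5175 = 0.0296; cost = 6.87%.
Revolver drawn: weight = 3335/5175 = 0.6444; after-tax cost = 8.1% × (1 − 30%) = 5.6700%.
WACC = 0.3260 × 9.2000% + 0.0296 × 6.8700% + 0.6444 × 5.6700% = 6.8562%.

6.86%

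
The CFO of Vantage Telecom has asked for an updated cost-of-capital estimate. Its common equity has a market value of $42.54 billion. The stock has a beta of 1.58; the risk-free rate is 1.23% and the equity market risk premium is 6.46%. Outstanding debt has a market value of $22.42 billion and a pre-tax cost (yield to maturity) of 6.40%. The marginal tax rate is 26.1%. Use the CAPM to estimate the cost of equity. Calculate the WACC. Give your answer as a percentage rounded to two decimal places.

Cost of equity via CAPM: Re = 1.23% + 1.58 × 6.46% = 11.4368%.
Total capital V = 42.54 + 22.42 = 64.96.
Equity: weight = 42.54/64.96 = 0.6549; cost = 11.4368%.
Debt: weight = 22.42/64.96 = 0.3451; after-tax cost = 6.4% × (1 − 26.1%) = 4.7296%.
WACC = 0.6549 × 11.4368% + 0.3451 × 4.7296% = 9.1219%.

9.12%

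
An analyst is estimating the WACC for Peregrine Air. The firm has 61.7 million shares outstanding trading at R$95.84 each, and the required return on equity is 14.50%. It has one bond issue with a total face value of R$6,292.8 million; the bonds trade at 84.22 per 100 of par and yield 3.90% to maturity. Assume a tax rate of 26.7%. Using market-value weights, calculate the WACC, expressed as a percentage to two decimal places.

Market value of equity E = 95.84 × 61.7m = 5913.328m. Market value of debt D = 6292.8m × 84.22/100 = 5299.79616m.
Total capital V = 5913.328 + 5299.79616 = 11213.12416.
Equity: weight = 5913.328/11213.12416 = 0.5274; cost = 14.5%.
Bonds outstanding: weight = 5299.79616/11213.12416 = 0.4726; after-tax cost = 3.9% × (1 − 26.7%) = 2.8587%.
WACC = 0.5274 × 14.5000% + 0.4726 × 2.8587% = 8.9978%.

9.00%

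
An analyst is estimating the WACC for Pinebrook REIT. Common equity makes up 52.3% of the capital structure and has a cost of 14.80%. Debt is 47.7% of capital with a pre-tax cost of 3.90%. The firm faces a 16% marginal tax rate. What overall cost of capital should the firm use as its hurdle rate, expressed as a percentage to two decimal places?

After-tax cost of debt = 3.9% × (1 − 16%) = 3.2760%.
WACC = 0.523 × 14.8000% + 0.477 × 3.2760% = 9.3031%.

9.30%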